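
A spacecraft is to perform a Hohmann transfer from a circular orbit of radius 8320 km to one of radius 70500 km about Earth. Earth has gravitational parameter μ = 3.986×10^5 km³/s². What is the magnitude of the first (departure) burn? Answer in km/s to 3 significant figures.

The Hohmann ellipse has a_t = (r₁ + r₂)/2 = 39410 km.
On the circular orbit at r = 8320 km, v_c = √(μ/r) = 6.922 km/s.
Transfer-orbit speed at the same r (vis-viva, a = a_t): v_t = √[μ(2/r − 1/a_t)] = 9.258 km/s.
Δv₁ = |v_t − v_c| = |9.258 − 6.922| = 2.336 km/s.

Δv₁ = 2.34 km/s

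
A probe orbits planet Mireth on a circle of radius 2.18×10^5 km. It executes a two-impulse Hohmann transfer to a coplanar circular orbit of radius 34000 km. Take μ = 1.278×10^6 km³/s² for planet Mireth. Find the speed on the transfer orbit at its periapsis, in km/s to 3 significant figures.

v = 8.06 km/s

The Hohmann ellipse has a_t = (r₁ + r₂)/2 = 1.260×10^5 km.
At periapsis, r = 34000 km.
From the vis-viva equation, v = √[μ(2/r − 1/a_t)] = 8.064 km/s.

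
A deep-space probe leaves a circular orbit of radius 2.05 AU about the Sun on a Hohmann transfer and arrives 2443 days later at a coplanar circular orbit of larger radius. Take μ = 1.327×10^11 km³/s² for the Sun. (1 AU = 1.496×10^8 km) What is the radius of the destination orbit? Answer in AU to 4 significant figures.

In km: r₁ = 2.05 × 1.496×10^8 = 3.0668×10^8 km.
Transfer time t = 2443 days = 2.110752×10^8 s, and t = π√(a_t³/μ).
So a_t = (μ t²/π²)^(1/3) = (1.327×10^11 × (2.110752×10^8)² / π²)^(1/3) = 8.4298×10^8 km.
Since a_t = (r₁ + r₂)/2, r₂ = 2a_t − r₁ = 2×8.4298×10^8 − 3.0668×10^8 = 1.37928×10^9 km.
In AU: r₂ = 1.37928×10^9 / 1.496×10^8 = 9.220 AU.

r₂ = 9.220 AU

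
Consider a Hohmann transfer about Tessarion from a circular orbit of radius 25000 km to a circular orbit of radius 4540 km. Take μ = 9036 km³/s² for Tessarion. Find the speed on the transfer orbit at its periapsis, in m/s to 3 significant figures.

Transfer-ellipse semi-major axis a_t = (r₁ + r₂)/2 = (25000 + 4540)/2 = 14770 km.
The periapsis of the transfer ellipse is at r = 4540 km.
Applying v² = μ(2/r − 1/a_t): v = 1.835 km/s.

v = 1840 m/s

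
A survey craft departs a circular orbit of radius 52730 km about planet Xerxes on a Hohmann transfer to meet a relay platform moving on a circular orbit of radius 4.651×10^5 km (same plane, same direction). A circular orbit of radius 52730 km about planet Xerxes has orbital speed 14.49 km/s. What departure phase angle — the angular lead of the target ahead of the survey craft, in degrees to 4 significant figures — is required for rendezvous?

From the circular-orbit relation v² = μ/r at r = 52730 km: μ = v²r = (14.49)² × 52730 = 1.10712×10^7 km³/s².
The Hohmann ellipse has a_t = (r₁ + r₂)/2 = 2.58915×10^5 km.
The half-period of the transfer ellipse is t = π√(a_t³/μ) = 1.24391×10^5 s.
The target's mean motion on its circular orbit is ω₂ = √(μ/r₂³) = 1.04901×10^-5 rad/s.
Angle swept by the target during transfer: ω₂·t = 1.30487 rad = 74.76°.
The survey craft traverses 180° on the transfer ellipse, so the target must lead by 180° − 74.76° = 105.2°.

φ = 105.2°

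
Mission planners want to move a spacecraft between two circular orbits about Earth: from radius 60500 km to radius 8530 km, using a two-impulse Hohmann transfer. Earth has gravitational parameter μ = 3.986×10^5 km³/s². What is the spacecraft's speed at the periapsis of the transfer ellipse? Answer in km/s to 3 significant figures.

The Hohmann ellipse has a_t = (r₁ + r₂)/2 = 34515 km.
The periapsis of the transfer ellipse is at r = 8530 km.
From the vis-viva equation, v = √[μ(2/r − 1/a_t)] = 9.050 km/s.

v = 9.05 km/s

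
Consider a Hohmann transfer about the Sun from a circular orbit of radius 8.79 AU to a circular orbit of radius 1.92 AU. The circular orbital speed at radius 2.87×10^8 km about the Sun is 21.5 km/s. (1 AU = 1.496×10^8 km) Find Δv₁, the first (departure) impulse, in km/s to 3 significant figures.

Δv₁ = 4.03 km/s

From the circular-orbit relation v² = μ/r at r = 2.87×10^8 km: μ = v²r = (21.5)² × 2.87×10^8 = 1.32666×10^11 km³/s².
In km: r₁ = 8.79 × 1.496×10^8 = 1.314984×10^9 km; r₂ = 1.92 × 1.496×10^8 = 2.87232×10^8 km.
The Hohmann ellipse has a_t = (r₁ + r₂)/2 = 8.01108×10^8 km.
On the circular orbit at r = 1.314984×10^9 km, v_c = √(μ/r) = 10.044 km/s.
Transfer-orbit speed at the same r (vis-viva, a = a_t): v_t = √[μ(2/r − 1/a_t)] = 6.0144 km/s.
Δv₁ = |v_t − v_c| = |6.0144 − 10.044| = 4.030 km/s.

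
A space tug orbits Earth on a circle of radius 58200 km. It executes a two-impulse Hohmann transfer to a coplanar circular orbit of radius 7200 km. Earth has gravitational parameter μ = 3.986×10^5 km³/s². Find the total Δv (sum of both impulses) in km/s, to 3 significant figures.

Transfer-ellipse semi-major axis a_t = (r₁ + r₂)/2 = (58200 + 7200)/2 = 32700 km.
Circular speed at r₁: v₁ = √(μ/r₁) = √(3.986×10^5/58200) = 2.617 km/s.
Transfer-orbit speed at r₁ (vis-viva equation): v_a = √[μ(2/r₁ − 1/a_t)] = 1.228 km/s.
First burn Δv₁ = |v_a − v₁| = 1.389 km/s.
At r₂, v₂ = √(μ/r₂) = 7.4405 km/s.
Transfer-orbit speed at r₂: v_p = √[μ(2/r₂ − 1/a_t)] = 9.9264 km/s.
Second burn Δv₂ = |v₂ − v_p| = 2.486 km/s.
Total Δv = Δv₁ + Δv₂ = 3.875 km/s.

Δv = 3.87 km/s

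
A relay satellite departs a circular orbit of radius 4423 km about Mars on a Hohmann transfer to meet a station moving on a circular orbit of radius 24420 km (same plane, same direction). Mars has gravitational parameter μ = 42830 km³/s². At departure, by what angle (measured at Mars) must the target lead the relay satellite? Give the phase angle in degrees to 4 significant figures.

Semi-major axis of the transfer orbit: a_t = (4423 + 24420)/2 = 14421.5 km.
The half-period of the transfer ellipse is t = π√(a_t³/μ) = 26290 s.
The target's mean motion on its circular orbit is ω₂ = √(μ/r₂³) = 5.4232×10^-5 rad/s.
Angle swept by the target during transfer: ω₂·t = 1.4258 rad = 81.69°.
Arrival is 180° from departure on the ellipse, so φ = 180° − 81.69° = 98.31°.

φ = 98.31°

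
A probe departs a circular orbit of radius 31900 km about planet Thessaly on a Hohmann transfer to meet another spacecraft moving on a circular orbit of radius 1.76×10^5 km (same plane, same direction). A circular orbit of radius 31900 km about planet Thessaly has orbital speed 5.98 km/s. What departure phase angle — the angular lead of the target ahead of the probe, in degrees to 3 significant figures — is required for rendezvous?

φ = 98.3°

From the circular-orbit relation v² = μ/r at r = 31900 km: μ = v²r = (5.98)² × 31900 = 1.14076×10^6 km³/s².
Transfer-ellipse semi-major axis a_t = (r₁ + r₂)/2 = (31900 + 1.760×10^5)/2 = 1.0395×10^5 km.
Transfer time t = π√(a_t³/μ) = 98580 s.
Target angular speed ω₂ = √(μ/r₂³) = 1.447×10^-5 rad/s.
Angle swept by the target during transfer: ω₂·t = 1.426 rad = 81.70°.
The probe traverses 180° on the transfer ellipse, so the target must lead by 180° − 81.70° = 98.3°.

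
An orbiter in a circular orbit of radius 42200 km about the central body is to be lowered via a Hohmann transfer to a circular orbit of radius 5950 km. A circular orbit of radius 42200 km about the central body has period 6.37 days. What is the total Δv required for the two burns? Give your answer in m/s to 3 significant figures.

Δv = 658 m/s

From Kepler's third law T² = 4π²r³/μ at r = 42200 km, T = 6.37 days = 6.37 × 86400 s = 5.50368×10^5 s: μ = 4π²r³/T² = 9794.69 km³/s².
Transfer-ellipse semi-major axis a_t = (r₁ + r₂)/2 = (42200 + 5950)/2 = 24075 km.
At r₁ the circular-orbit speed is v₁ = √(μ/r₁) = 0.4818 km/s.
On the transfer ellipse at r₁, vis-viva gives v_a = √[μ(2/r₁ − 1/a_t)] = 0.2395 km/s.
First burn Δv₁ = |v_a − v₁| = 0.2423 km/s.
Circular speed at r₂: v₂ = √(μ/r₂) = 1.28303 km/s.
Transfer-orbit speed at r₂: v_p = √[μ(2/r₂ − 1/a_t)] = 1.69867 km/s.
Second burn Δv₂ = |v₂ − v_p| = 0.4156 km/s.
Δv = Δv₁ + Δv₂ = 0.2423 + 0.4156 = 0.6579 km/s.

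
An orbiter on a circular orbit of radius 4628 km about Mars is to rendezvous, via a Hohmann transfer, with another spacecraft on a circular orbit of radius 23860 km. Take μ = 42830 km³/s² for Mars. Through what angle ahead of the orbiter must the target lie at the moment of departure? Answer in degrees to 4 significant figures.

Semi-major axis of the transfer orbit: a_t = (4628 + 23860)/2 = 14244 km.
The half-period of the transfer ellipse is t = π√(a_t³/μ) = 25806 s.
Target angular speed ω₂ = √(μ/r₂³) = 5.6152×10^-5 rad/s.
Angle swept by the target during transfer: ω₂·t = 1.4491 rad = 83.03°.
The orbiter traverses 180° on the transfer ellipse, so the target must lead by 180° − 83.03° = 96.97°.

φ = 96.97°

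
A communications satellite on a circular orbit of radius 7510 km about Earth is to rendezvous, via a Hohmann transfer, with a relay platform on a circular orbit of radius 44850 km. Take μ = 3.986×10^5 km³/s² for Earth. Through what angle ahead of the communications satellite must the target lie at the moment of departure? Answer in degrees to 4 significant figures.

Transfer-ellipse semi-major axis a_t = (r₁ + r₂)/2 = (7510 + 44850)/2 = 26180 km.
Transfer time t = π√(a_t³/μ) = 21078 s.
The target's mean motion on its circular orbit is ω₂ = √(μ/r₂³) = 6.6470×10^-5 rad/s.
Angle swept by the target during transfer: ω₂·t = 1.4011 rad = 80.28°.
Arrival is 180° from departure on the ellipse, so φ = 180° − 80.28° = 99.72°.

φ = 99.72°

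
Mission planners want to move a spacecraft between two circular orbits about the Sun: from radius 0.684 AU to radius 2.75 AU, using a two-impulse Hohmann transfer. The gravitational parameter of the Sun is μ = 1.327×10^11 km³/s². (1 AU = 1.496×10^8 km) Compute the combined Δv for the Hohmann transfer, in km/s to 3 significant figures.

In km: r₁ = 0.684 × 1.496×10^8 = 1.023264×10^8 km; r₂ = 2.75 × 1.496×10^8 = 4.114×10^8 km.
Transfer-ellipse semi-major axis a_t = (r₁ + r₂)/2 = (1.023264×10^8 + 4.114×10^8)/2 = 2.568632×10^8 km.
At r₁ the circular-orbit speed is v₁ = √(μ/r₁) = 36.012 km/s.
Transfer-orbit speed at r₁ (v² = μ(2/r − 1/a)): v_p = √[μ(2/r₁ − 1/a_t)] = 45.575 km/s.
First burn Δv₁ = |v_p − v₁| = 9.563 km/s.
At r₂, v₂ = √(μ/r₂) = 17.960 km/s.
Transfer-orbit speed at r₂: v_a = √[μ(2/r₂ − 1/a_t)] = 11.336 km/s.
Second burn Δv₂ = |v₂ − v_a| = 6.624 km/s.
Total Δv = Δv₁ + Δv₂ = 16.19 km/s.

Δv = 16.2 km/s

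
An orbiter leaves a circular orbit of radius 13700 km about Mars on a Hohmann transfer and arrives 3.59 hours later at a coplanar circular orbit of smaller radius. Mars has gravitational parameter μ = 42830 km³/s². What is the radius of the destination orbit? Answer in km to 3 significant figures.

r₂ = 4270 km

Transfer time t = 3.59 hours = 12924 s, and t = π√(a_t³/μ).
So a_t = (μ t²/π²)^(1/3) = (42830 × (12924)² / π²)^(1/3) = 8982.8 km.
Since a_t = (r₁ + r₂)/2, r₂ = 2a_t − r₁ = 2×8982.8 − 13700 = 4265.6 km.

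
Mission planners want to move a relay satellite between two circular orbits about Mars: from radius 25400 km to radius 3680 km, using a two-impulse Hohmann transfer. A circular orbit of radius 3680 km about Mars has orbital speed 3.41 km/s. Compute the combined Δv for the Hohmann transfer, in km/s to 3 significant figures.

From the circular-orbit relation v² = μ/r at r = 3680 km: μ = v²r = (3.41)² × 3680 = 42791.4 km³/s².
Semi-major axis of the transfer orbit: a_t = (25400 + 3680)/2 = 14540 km.
At r₁ the circular-orbit speed is v₁ = √(μ/r₁) = 1.298 km/s.
On the transfer ellipse at r₁, v² = μ(2/r − 1/a) gives v_a = √[μ(2/r₁ − 1/a_t)] = 0.6530 km/s.
First burn Δv₁ = |v_a − v₁| = 0.6450 km/s.
At r₂, v₂ = √(μ/r₂) = 3.410 km/s.
Transfer-orbit speed at r₂: v_p = √[μ(2/r₂ − 1/a_t)] = 4.507 km/s.
Second burn Δv₂ = |v₂ − v_p| = 1.097 km/s.
Δv = Δv₁ + Δv₂ = 0.6450 + 1.097 = 1.742 km/s.

Δv = 1.74 km/s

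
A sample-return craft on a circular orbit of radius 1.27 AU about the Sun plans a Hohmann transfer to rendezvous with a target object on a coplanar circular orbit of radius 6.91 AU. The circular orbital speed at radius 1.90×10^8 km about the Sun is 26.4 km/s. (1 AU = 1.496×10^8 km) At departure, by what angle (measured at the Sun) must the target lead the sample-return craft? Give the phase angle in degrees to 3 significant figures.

φ = 98.0°

From the circular-orbit relation v² = μ/r at r = 1.90×10^8 km: μ = v²r = (26.4)² × 1.90×10^8 = 1.32422×10^11 km³/s².
In km: r₁ = 1.27 × 1.496×10^8 = 1.89992×10^8 km; r₂ = 6.91 × 1.496×10^8 = 1.033736×10^9 km.
The Hohmann ellipse has a_t = (r₁ + r₂)/2 = 6.11864×10^8 km.
The half-period of the transfer ellipse is t = π√(a_t³/μ) = 1.3066×10^8 s.
The target's mean motion on its circular orbit is ω₂ = √(μ/r₂³) = 1.0949×10^-8 rad/s.
Angle swept by the target during transfer: ω₂·t = 1.4306 rad = 81.97°.
Arrival is 180° from departure on the ellipse, so φ = 180° − 81.97° = 98.0°.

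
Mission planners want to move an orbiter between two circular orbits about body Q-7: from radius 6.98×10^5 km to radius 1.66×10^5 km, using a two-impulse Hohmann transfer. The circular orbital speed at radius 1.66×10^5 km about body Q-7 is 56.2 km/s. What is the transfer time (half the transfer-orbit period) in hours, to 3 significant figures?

From the circular-orbit relation v² = μ/r at r = 1.66×10^5 km: μ = v²r = (56.2)² × 1.66×10^5 = 5.24301×10^8 km³/s².
The Hohmann ellipse has a_t = (r₁ + r₂)/2 = 4.320×10^5 km.
Half the transfer-orbit period gives t = π√(a_t³/μ) = 38960 s.
Converting: 38960 s ÷ 3600 s/hour = 10.8 hours.

t = 10.8 hours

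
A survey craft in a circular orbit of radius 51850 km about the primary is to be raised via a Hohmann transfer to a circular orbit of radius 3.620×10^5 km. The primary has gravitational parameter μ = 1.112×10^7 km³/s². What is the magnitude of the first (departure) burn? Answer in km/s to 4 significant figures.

Δv₁ = 4.725 km/s

The Hohmann ellipse has a_t = (r₁ + r₂)/2 = 2.06925×10^5 km.
Circular speed at r = 51850 km: v_c = √(μ/r) = 14.645 km/s.
Vis-viva on the transfer ellipse at r = 51850 km gives v_t = √[μ(2/r − 1/a_t)] = 19.370 km/s.
Δv₁ = |v_t − v_c| = |19.370 − 14.645| = 4.725 km/s.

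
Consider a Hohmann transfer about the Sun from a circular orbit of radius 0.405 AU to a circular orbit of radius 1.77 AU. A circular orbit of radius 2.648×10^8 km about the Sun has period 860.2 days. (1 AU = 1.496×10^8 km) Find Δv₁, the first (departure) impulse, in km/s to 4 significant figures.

Δv₁ = 12.91 km/s

From Kepler's third law T² = 4π²r³/μ at r = 2.648×10^8 km, T = 860.2 days = 860.2 × 86400 s = 7.432128×10^7 s: μ = 4π²r³/T² = 1.32705×10^11 km³/s².
In km: r₁ = 0.405 × 1.496×10^8 = 6.0588×10^7 km; r₂ = 1.77 × 1.496×10^8 = 2.64792×10^8 km.
Semi-major axis of the transfer orbit: a_t = (6.0588×10^7 + 2.64792×10^8)/2 = 1.6269×10^8 km.
Circular speed at r = 6.0588×10^7 km: v_c = √(μ/r) = 46.80 km/s.
Vis-viva on the transfer ellipse at r = 6.0588×10^7 km gives v_t = √[μ(2/r − 1/a_t)] = 59.71 km/s.
Δv₁ = |v_t − v_c| = |59.71 − 46.80| = 12.91 km/s.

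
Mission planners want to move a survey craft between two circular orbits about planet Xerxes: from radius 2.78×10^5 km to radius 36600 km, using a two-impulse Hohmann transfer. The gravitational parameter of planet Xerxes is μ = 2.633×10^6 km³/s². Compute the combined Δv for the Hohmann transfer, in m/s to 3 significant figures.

Semi-major axis of the transfer orbit: a_t = (2.780×10^5 + 36600)/2 = 1.573×10^5 km.
At r₁ the circular-orbit speed is v₁ = √(μ/r₁) = 3.0775 km/s.
On the transfer ellipse at r₁, v² = μ(2/r − 1/a) gives v_a = √[μ(2/r₁ − 1/a_t)] = 1.4845 km/s.
First burn Δv₁ = |v_a − v₁| = 1.593 km/s.
At r₂, v₂ = √(μ/r₂) = 8.4817 km/s.
Transfer-orbit speed at r₂: v_p = √[μ(2/r₂ − 1/a_t)] = 11.276 km/s.
Second burn Δv₂ = |v₂ − v_p| = 2.794 km/s.
Δv = Δv₁ + Δv₂ = 1.593 + 2.794 = 4.387 km/s.

Δv = 4390 m/s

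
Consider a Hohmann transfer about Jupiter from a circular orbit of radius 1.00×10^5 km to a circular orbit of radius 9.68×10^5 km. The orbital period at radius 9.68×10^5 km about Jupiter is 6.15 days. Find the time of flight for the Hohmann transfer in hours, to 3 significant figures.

From Kepler's third law T² = 4π²r³/μ at r = 9.68×10^5 km, T = 6.15 days = 6.15 × 86400 s = 5.3136×10^5 s: μ = 4π²r³/T² = 1.26826×10^8 km³/s².
The Hohmann ellipse has a_t = (r₁ + r₂)/2 = 5.340×10^5 km.
By Kepler's third law the transfer-orbit period is T = 2π√(a_t³/μ), so t = T/2 = 1.0886×10^5 s.
Converting: 1.0886×10^5 s ÷ 3600 s/hour = 30.2 hours.

t = 30.2 hours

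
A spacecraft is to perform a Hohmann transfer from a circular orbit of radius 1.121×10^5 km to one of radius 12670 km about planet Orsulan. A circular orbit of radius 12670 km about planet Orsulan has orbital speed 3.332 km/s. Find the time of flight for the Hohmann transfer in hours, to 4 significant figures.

t = 36.26 hours

From the circular-orbit relation v² = μ/r at r = 12670 km: μ = v²r = (3.332)² × 12670 = 1.40665×10^5 km³/s².
The Hohmann ellipse has a_t = (r₁ + r₂)/2 = 62385 km.
By Kepler's third law the transfer-orbit period is T = 2π√(a_t³/μ), so t = T/2 = 1.3052×10^5 s.
Converting: 1.3052×10^5 s ÷ 3600 s/hour = 36.26 hours.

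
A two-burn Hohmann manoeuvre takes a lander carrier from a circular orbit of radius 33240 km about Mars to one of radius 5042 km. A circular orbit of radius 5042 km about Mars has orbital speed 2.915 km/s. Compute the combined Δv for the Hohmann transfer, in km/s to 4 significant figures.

From the circular-orbit relation v² = μ/r at r = 5042 km: μ = v²r = (2.915)² × 5042 = 42843.0 km³/s².
Semi-major axis of the transfer orbit: a_t = (33240 + 5042)/2 = 19141 km.
Circular speed at r₁: v₁ = √(μ/r₁) = √(42843.0/33240) = 1.1353 km/s.
Transfer-orbit speed at r₁ (v² = μ(2/r − 1/a)): v_a = √[μ(2/r₁ − 1/a_t)] = 0.58268 km/s.
First burn Δv₁ = |v_a − v₁| = 0.5526 km/s.
At r₂, v₂ = √(μ/r₂) = 2.9150 km/s.
Transfer-orbit speed at r₂: v_p = √[μ(2/r₂ − 1/a_t)] = 3.8414 km/s.
Second burn Δv₂ = |v₂ − v_p| = 0.9264 km/s.
Total Δv = Δv₁ + Δv₂ = 1.479 km/s.

Δv = 1.479 km/s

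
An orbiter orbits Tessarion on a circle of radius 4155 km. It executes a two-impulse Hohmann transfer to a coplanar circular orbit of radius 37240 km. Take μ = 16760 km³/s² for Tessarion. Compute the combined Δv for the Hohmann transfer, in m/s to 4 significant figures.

Δv = 1056 m/s

Semi-major axis of the transfer orbit: a_t = (4155 + 37240)/2 = 20697.5 km.
Circular speed at r₁: v₁ = √(μ/r₁) = √(16760/4155) = 2.0084 km/s.
Transfer-orbit speed at r₁ (vis-viva): v_p = √[μ(2/r₁ − 1/a_t)] = 2.6940 km/s.
First burn Δv₁ = |v_p − v₁| = 0.6856 km/s.
Circular speed at r₂: v₂ = √(μ/r₂) = 0.6709 km/s.
Transfer-orbit speed at r₂: v_a = √[μ(2/r₂ − 1/a_t)] = 0.3006 km/s.
Second burn Δv₂ = |v₂ − v_a| = 0.3703 km/s.
Δv = Δv₁ + Δv₂ = 0.6856 + 0.3703 = 1.056 km/s.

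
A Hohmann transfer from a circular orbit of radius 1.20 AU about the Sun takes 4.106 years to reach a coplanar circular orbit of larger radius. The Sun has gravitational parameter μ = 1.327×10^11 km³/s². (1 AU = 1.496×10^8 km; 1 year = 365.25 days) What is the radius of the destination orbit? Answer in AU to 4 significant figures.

r₂ = 6.940 AU

In km: r₁ = 1.20 × 1.496×10^8 = 1.7952×10^8 km.
Transfer time t = 4.106 years × 365.25 × 86400 s = 1.295755056×10^8 s, and t = π√(a_t³/μ).
So a_t = (μ t²/π²)^(1/3) = (1.327×10^11 × (1.295755056×10^8)² / π²)^(1/3) = 6.0889×10^8 km.
Since a_t = (r₁ + r₂)/2, r₂ = 2a_t − r₁ = 2×6.0889×10^8 − 1.7952×10^8 = 1.03826×10^9 km.
In AU: r₂ = 1.03826×10^9 / 1.496×10^8 = 6.940 AU.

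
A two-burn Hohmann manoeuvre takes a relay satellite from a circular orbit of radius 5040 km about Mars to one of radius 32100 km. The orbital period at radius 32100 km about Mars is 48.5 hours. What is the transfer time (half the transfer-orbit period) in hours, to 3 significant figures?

t = 10.7 hours

From Kepler's third law T² = 4π²r³/μ at r = 32100 km, T = 48.5 hours = 48.5 × 3600 s = 1.746×10^5 s: μ = 4π²r³/T² = 42833.8 km³/s².
The Hohmann ellipse has a_t = (r₁ + r₂)/2 = 18570 km.
By Kepler's third law the transfer-orbit period is T = 2π√(a_t³/μ), so t = T/2 = 38410 s.
Converting: 38410 s ÷ 3600 s/hour = 10.7 hours.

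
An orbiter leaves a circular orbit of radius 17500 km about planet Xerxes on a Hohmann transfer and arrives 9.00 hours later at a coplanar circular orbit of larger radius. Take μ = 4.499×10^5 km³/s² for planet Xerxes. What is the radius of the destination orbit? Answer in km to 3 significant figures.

r₂ = 55100 km

Transfer time t = 9.00 hours = 32400 s, and t = π√(a_t³/μ).
So a_t = (μ t²/π²)^(1/3) = (4.499×10^5 × (32400)² / π²)^(1/3) = 36305 km.
Since a_t = (r₁ + r₂)/2, r₂ = 2a_t − r₁ = 2×36305 − 17500 = 55110 km.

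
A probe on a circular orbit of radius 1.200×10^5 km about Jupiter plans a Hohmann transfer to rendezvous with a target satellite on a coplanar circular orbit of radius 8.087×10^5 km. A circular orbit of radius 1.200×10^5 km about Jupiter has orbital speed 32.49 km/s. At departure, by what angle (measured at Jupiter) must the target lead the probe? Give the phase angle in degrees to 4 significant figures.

φ = 101.7°

From the circular-orbit relation v² = μ/r at r = 1.200×10^5 km: μ = v²r = (32.49)² × 1.200×10^5 = 1.26672×10^8 km³/s².
Semi-major axis of the transfer orbit: a_t = (1.200×10^5 + 8.087×10^5)/2 = 4.6435×10^5 km.
Transfer time t = π√(a_t³/μ) = 88320 s.
The target's mean motion on its circular orbit is ω₂ = √(μ/r₂³) = 1.548×10^-5 rad/s.
Angle swept by the target during transfer: ω₂·t = 1.367 rad = 78.32°.
Arrival is 180° from departure on the ellipse, so φ = 180° − 78.32° = 101.7°.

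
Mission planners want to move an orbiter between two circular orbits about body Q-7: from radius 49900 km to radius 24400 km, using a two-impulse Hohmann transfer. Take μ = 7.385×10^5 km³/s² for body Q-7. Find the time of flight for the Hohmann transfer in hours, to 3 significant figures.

Transfer-ellipse semi-major axis a_t = (r₁ + r₂)/2 = (49900 + 24400)/2 = 37150 km.
Transfer time t = π√(a_t³/μ) = π√((37150)³ / 7.385×10^5) = 26180 s.
Converting: 26180 s ÷ 3600 s/hour = 7.27 hours.

t = 7.27 hours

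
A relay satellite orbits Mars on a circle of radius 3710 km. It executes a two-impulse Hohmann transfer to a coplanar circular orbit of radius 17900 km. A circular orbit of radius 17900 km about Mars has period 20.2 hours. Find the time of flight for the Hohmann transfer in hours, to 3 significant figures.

From Kepler's third law T² = 4π²r³/μ at r = 17900 km, T = 20.2 hours = 20.2 × 3600 s = 72720 s: μ = 4π²r³/T² = 42816.5 km³/s².
Semi-major axis of the transfer orbit: a_t = (3710 + 17900)/2 = 10805 km.
Transfer time t = π√(a_t³/μ) = π√((10805)³ / 42816.5) = 17050 s.
Converting: 17050 s ÷ 3600 s/hour = 4.74 hours.

t = 4.74 hours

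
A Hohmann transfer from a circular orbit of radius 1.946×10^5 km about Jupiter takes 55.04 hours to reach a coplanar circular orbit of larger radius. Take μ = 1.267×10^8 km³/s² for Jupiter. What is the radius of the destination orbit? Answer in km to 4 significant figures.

r₂ = 1.397×10^6 km

Transfer time t = 55.04 hours = 1.98144×10^5 s, and t = π√(a_t³/μ).
So a_t = (μ t²/π²)^(1/3) = (1.267×10^8 × (1.98144×10^5)² / π²)^(1/3) = 7.9582×10^5 km.
Since a_t = (r₁ + r₂)/2, r₂ = 2a_t − r₁ = 2×7.9582×10^5 − 1.946×10^5 = 1.39704×10^6 km.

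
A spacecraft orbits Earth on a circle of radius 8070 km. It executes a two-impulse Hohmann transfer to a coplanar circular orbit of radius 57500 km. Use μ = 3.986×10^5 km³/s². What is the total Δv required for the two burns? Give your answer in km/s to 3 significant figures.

Transfer-ellipse semi-major axis a_t = (r₁ + r₂)/2 = (8070 + 57500)/2 = 32785 km.
At r₁ the circular-orbit speed is v₁ = √(μ/r₁) = 7.028 km/s.
On the transfer ellipse at r₁, vis-viva equation gives v_p = √[μ(2/r₁ − 1/a_t)] = 9.307 km/s.
First burn Δv₁ = |v_p − v₁| = 2.279 km/s.
At r₂, v₂ = √(μ/r₂) = 2.633 km/s.
Transfer-orbit speed at r₂: v_a = √[μ(2/r₂ − 1/a_t)] = 1.306 km/s.
Second burn Δv₂ = |v₂ − v_a| = 1.327 km/s.
Total Δv = Δv₁ + Δv₂ = 3.606 km/s.

Δv = 3.61 km/s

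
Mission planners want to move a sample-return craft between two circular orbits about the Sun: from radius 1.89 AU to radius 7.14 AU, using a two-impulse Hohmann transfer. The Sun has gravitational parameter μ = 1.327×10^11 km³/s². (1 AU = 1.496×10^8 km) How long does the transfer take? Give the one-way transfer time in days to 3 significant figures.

In km: r₁ = 1.89 × 1.496×10^8 = 2.82744×10^8 km; r₂ = 7.14 × 1.496×10^8 = 1.068144×10^9 km.
Semi-major axis of the transfer orbit: a_t = (2.82744×10^8 + 1.068144×10^9)/2 = 6.75444×10^8 km.
Transfer time t = π√(a_t³/μ) = π√((6.75444×10^8)³ / 1.327×10^11) = 1.514×10^8 s.
Converting: 1.514×10^8 s ÷ 86400 s/day = 1750 days.

t = 1750 days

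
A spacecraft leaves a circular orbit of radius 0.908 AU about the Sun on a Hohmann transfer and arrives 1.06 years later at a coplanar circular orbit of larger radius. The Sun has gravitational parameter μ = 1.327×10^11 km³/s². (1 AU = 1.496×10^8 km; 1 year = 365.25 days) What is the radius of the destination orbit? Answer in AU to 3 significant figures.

r₂ = 2.39 AU

In km: r₁ = 0.908 × 1.496×10^8 = 1.358368×10^8 km.
Transfer time t = 1.06 years × 365.25 × 86400 s = 3.3451056×10^7 s, and t = π√(a_t³/μ).
So a_t = (μ t²/π²)^(1/3) = (1.327×10^11 × (3.3451056×10^7)² / π²)^(1/3) = 2.4687×10^8 km.
Since a_t = (r₁ + r₂)/2, r₂ = 2a_t − r₁ = 2×2.4687×10^8 − 1.358368×10^8 = 3.579032×10^8 km.
In AU: r₂ = 3.579032×10^8 / 1.496×10^8 = 2.39 AU.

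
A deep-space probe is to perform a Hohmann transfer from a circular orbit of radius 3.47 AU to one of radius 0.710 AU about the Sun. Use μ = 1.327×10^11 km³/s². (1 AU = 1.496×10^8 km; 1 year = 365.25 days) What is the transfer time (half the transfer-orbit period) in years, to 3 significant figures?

In km: r₁ = 3.47 × 1.496×10^8 = 5.19112×10^8 km; r₂ = 0.710 × 1.496×10^8 = 1.06216×10^8 km.
Semi-major axis of the transfer orbit: a_t = (5.19112×10^8 + 1.06216×10^8)/2 = 3.12664×10^8 km.
Transfer time t = π√(a_t³/μ) = π√((3.12664×10^8)³ / 1.327×10^11) = 4.768×10^7 s.
Converting: 4.768×10^7 s ÷ 3.15576×10^7 s/year (365.25 × 86400) = 1.51 years.

t = 1.51 years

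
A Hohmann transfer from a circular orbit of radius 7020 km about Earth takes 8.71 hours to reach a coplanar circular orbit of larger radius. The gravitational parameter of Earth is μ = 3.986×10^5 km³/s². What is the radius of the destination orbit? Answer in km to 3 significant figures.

Transfer time t = 8.71 hours = 31356 s, and t = π√(a_t³/μ).
So a_t = (μ t²/π²)^(1/3) = (3.986×10^5 × (31356)² / π²)^(1/3) = 34116 km.
Since a_t = (r₁ + r₂)/2, r₂ = 2a_t − r₁ = 2×34116 − 7020 = 61212 km.

r₂ = 61200 km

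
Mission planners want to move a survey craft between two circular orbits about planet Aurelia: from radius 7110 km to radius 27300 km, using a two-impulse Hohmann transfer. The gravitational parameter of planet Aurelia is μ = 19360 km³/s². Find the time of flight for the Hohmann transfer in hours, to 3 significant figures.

t = 14.2 hours

Semi-major axis of the transfer orbit: a_t = (7110 + 27300)/2 = 17205 km.
Transfer time t = π√(a_t³/μ) = π√((17205)³ / 19360) = 50950 s.
Converting: 50950 s ÷ 3600 s/hour = 14.2 hours.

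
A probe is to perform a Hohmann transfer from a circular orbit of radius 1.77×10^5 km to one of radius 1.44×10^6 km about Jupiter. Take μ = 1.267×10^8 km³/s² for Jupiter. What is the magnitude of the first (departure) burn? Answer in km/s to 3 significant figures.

Δv₁ = 8.95 km/s

The Hohmann ellipse has a_t = (r₁ + r₂)/2 = 8.085×10^5 km.
Circular speed at r = 1.770×10^5 km: v_c = √(μ/r) = 26.755 km/s.
Transfer-orbit speed at the same r (vis-viva, a = a_t): v_t = √[μ(2/r − 1/a_t)] = 35.706 km/s.
Δv₁ = |v_t − v_c| = |35.706 − 26.755| = 8.951 km/s.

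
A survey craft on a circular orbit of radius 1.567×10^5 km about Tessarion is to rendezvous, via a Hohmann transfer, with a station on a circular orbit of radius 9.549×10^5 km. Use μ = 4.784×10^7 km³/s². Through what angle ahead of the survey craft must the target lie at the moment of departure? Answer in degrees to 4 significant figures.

Transfer-ellipse semi-major axis a_t = (r₁ + r₂)/2 = (1.567×10^5 + 9.549×10^5)/2 = 5.558×10^5 km.
Transfer time t = π√(a_t³/μ) = 1.882×10^5 s.
The target's mean motion on its circular orbit is ω₂ = √(μ/r₂³) = 7.412×10^-6 rad/s.
Angle swept by the target during transfer: ω₂·t = 1.395 rad = 79.93°.
Arrival is 180° from departure on the ellipse, so φ = 180° − 79.93° = 100.1°.

φ = 100.1°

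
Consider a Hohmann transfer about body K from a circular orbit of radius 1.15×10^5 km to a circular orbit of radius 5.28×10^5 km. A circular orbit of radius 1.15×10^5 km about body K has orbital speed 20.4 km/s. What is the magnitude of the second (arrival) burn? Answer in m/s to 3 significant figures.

From the circular-orbit relation v² = μ/r at r = 1.15×10^5 km: μ = v²r = (20.4)² × 1.15×10^5 = 4.78584×10^7 km³/s².
Transfer-ellipse semi-major axis a_t = (r₁ + r₂)/2 = (1.150×10^5 + 5.280×10^5)/2 = 3.215×10^5 km.
On the circular orbit at r = 5.280×10^5 km, v_c = √(μ/r) = 9.521 km/s.
Transfer-orbit speed at the same r (vis-viva, a = a_t): v_t = √[μ(2/r − 1/a_t)] = 5.694 km/s.
Δv₂ = |v_t − v_c| = |5.694 − 9.521| = 3.827 km/s.

Δv₂ = 3830 m/s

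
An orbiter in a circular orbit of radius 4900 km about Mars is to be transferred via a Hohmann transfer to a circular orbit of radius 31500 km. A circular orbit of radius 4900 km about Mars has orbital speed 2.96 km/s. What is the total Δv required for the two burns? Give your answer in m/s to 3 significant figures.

From the circular-orbit relation v² = μ/r at r = 4900 km: μ = v²r = (2.96)² × 4900 = 42931.8 km³/s².
Transfer-ellipse semi-major axis a_t = (r₁ + r₂)/2 = (4900 + 31500)/2 = 18200 km.
Circular speed at r₁: v₁ = √(μ/r₁) = √(42931.8/4900) = 2.9600 km/s.
Transfer-orbit speed at r₁ (vis-viva equation): v_p = √[μ(2/r₁ − 1/a_t)] = 3.8941 km/s.
First burn Δv₁ = |v_p − v₁| = 0.9341 km/s.
At r₂, v₂ = √(μ/r₂) = 1.16744 km/s.
Transfer-orbit speed at r₂: v_a = √[μ(2/r₂ − 1/a_t)] = 0.605755 km/s.
Second burn Δv₂ = |v₂ − v_a| = 0.5617 km/s.
Δv = Δv₁ + Δv₂ = 0.9341 + 0.5617 = 1.496 km/s.

Δv = 1500 m/s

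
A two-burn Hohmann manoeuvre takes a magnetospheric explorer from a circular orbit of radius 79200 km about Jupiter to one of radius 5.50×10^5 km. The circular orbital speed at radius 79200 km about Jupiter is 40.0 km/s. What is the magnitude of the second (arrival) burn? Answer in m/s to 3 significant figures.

Δv₂ = 7560 m/s

From the circular-orbit relation v² = μ/r at r = 79200 km: μ = v²r = (40.0)² × 79200 = 1.26720×10^8 km³/s².
Semi-major axis of the transfer orbit: a_t = (79200 + 5.500×10^5)/2 = 3.146×10^5 km.
On the circular orbit at r = 5.500×10^5 km, v_c = √(μ/r) = 15.179 km/s.
Vis-viva on the transfer ellipse at r = 5.500×10^5 km gives v_t = √[μ(2/r − 1/a_t)] = 7.6160 km/s.
Δv₂ = |v_t − v_c| = |7.6160 − 15.179| = 7.563 km/s.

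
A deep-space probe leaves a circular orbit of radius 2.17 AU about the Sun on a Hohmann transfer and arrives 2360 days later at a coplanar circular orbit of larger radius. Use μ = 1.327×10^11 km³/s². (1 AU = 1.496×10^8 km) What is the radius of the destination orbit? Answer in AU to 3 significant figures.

r₂ = 8.84 AU

In km: r₁ = 2.17 × 1.496×10^8 = 3.24632×10^8 km.
Transfer time t = 2360 days = 2.03904×10^8 s, and t = π√(a_t³/μ).
So a_t = (μ t²/π²)^(1/3) = (1.327×10^11 × (2.03904×10^8)² / π²)^(1/3) = 8.2377×10^8 km.
Since a_t = (r₁ + r₂)/2, r₂ = 2a_t − r₁ = 2×8.2377×10^8 − 3.24632×10^8 = 1.322908×10^9 km.
In AU: r₂ = 1.322908×10^9 / 1.496×10^8 = 8.84 AU.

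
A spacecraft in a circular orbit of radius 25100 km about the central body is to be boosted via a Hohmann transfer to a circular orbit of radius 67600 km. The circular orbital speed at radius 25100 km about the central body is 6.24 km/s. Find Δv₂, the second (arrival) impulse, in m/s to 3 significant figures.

From the circular-orbit relation v² = μ/r at r = 25100 km: μ = v²r = (6.24)² × 25100 = 9.77334×10^5 km³/s².
Semi-major axis of the transfer orbit: a_t = (25100 + 67600)/2 = 46350 km.
Circular speed at r = 67600 km: v_c = √(μ/r) = 3.802 km/s.
Transfer-orbit speed at the same r (vis-viva, a = a_t): v_t = √[μ(2/r − 1/a_t)] = 2.798 km/s.
Δv₂ = |v_t − v_c| = |2.798 − 3.802| = 1.004 km/s.

Δv₂ = 1000 m/s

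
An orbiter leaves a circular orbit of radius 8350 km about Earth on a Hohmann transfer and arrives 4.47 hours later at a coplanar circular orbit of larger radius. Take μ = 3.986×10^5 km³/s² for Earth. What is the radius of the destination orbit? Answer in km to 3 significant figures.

Transfer time t = 4.47 hours = 16092 s, and t = π√(a_t³/μ).
So a_t = (μ t²/π²)^(1/3) = (3.986×10^5 × (16092)² / π²)^(1/3) = 21869 km.
Since a_t = (r₁ + r₂)/2, r₂ = 2a_t − r₁ = 2×21869 − 8350 = 35388 km.

r₂ = 35400 km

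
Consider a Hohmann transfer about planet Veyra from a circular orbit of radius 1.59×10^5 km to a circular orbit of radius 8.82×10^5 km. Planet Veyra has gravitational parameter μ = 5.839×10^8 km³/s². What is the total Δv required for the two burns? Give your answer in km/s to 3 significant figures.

Semi-major axis of the transfer orbit: a_t = (1.590×10^5 + 8.820×10^5)/2 = 5.205×10^5 km.
Circular speed at r₁: v₁ = √(μ/r₁) = √(5.839×10^8/1.590×10^5) = 60.600 km/s.
On the transfer ellipse at r₁, vis-viva equation gives v_p = √[μ(2/r₁ − 1/a_t)] = 78.885 km/s.
First burn Δv₁ = |v_p − v₁| = 18.285 km/s.
Circular speed at r₂: v₂ = √(μ/r₂) = 25.730 km/s.
Transfer-orbit speed at r₂: v_a = √[μ(2/r₂ − 1/a_t)] = 14.221 km/s.
Second burn Δv₂ = |v₂ − v_a| = 11.509 km/s.
Δv = Δv₁ + Δv₂ = 18.285 + 11.509 = 29.79 km/s.

Δv = 29.8 km/s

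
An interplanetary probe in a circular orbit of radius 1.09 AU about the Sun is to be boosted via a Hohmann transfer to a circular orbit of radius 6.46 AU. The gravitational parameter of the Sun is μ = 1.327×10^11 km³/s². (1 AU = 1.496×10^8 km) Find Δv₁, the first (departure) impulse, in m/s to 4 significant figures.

In km: r₁ = 1.09 × 1.496×10^8 = 1.63064×10^8 km; r₂ = 6.46 × 1.496×10^8 = 9.66416×10^8 km.
Semi-major axis of the transfer orbit: a_t = (1.63064×10^8 + 9.66416×10^8)/2 = 5.6474×10^8 km.
On the circular orbit at r = 1.63064×10^8 km, v_c = √(μ/r) = 28.527 km/s.
Transfer-orbit speed at the same r (vis-viva, a = a_t): v_t = √[μ(2/r − 1/a_t)] = 37.318 km/s.
Δv₁ = |v_t − v_c| = |37.318 − 28.527| = 8.791 km/s.

Δv₁ = 8791 m/s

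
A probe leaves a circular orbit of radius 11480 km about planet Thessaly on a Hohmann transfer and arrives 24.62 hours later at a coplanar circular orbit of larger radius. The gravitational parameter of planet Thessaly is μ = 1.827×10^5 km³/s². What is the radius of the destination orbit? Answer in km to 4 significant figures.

r₂ = 93690 km

Transfer time t = 24.62 hours = 88632 s, and t = π√(a_t³/μ).
So a_t = (μ t²/π²)^(1/3) = (1.827×10^5 × (88632)² / π²)^(1/3) = 52586 km.
Since a_t = (r₁ + r₂)/2, r₂ = 2a_t − r₁ = 2×52586 − 11480 = 93692 km.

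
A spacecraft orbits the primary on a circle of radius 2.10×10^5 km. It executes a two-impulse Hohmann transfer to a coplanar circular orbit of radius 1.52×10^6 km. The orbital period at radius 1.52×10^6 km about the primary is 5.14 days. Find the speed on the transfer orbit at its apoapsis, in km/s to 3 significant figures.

From Kepler's third law T² = 4π²r³/μ at r = 1.52×10^6 km, T = 5.14 days = 5.14 × 86400 s = 4.44096×10^5 s: μ = 4π²r³/T² = 7.02970×10^8 km³/s².
Transfer-ellipse semi-major axis a_t = (r₁ + r₂)/2 = (2.100×10^5 + 1.520×10^6)/2 = 8.650×10^5 km.
At apoapsis, r = 1.520×10^6 km.
Applying v² = μ(2/r − 1/a_t): v = 10.60 km/s.

v = 10.6 km/s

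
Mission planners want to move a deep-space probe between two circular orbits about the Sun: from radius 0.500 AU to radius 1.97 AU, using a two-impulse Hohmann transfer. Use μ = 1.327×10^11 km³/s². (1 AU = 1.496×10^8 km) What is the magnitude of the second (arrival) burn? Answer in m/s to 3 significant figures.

In km: r₁ = 0.500 × 1.496×10^8 = 7.480×10^7 km; r₂ = 1.97 × 1.496×10^8 = 2.94712×10^8 km.
The Hohmann ellipse has a_t = (r₁ + r₂)/2 = 1.84756×10^8 km.
Circular speed at r = 2.94712×10^8 km: v_c = √(μ/r) = 21.220 km/s.
Transfer-orbit speed at the same r (vis-viva, a = a_t): v_t = √[μ(2/r − 1/a_t)] = 13.502 km/s.
Δv₂ = |v_t − v_c| = |13.502 − 21.220| = 7.718 km/s.

Δv₂ = 7720 m/s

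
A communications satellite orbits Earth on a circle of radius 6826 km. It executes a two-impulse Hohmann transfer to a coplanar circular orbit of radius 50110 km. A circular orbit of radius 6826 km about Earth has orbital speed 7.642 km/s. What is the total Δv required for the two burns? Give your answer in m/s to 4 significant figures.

Δv = 3936 m/s

From the circular-orbit relation v² = μ/r at r = 6826 km: μ = v²r = (7.642)² × 6826 = 3.98640×10^5 km³/s².
Semi-major axis of the transfer orbit: a_t = (6826 + 50110)/2 = 28468 km.
At r₁ the circular-orbit speed is v₁ = √(μ/r₁) = 7.6420 km/s.
Transfer-orbit speed at r₁ (v² = μ(2/r − 1/a)): v_p = √[μ(2/r₁ − 1/a_t)] = 10.139 km/s.
First burn Δv₁ = |v_p − v₁| = 2.497 km/s.
At r₂, v₂ = √(μ/r₂) = 2.8205 km/s.
Transfer-orbit speed at r₂: v_a = √[μ(2/r₂ − 1/a_t)] = 1.3811 km/s.
Second burn Δv₂ = |v₂ − v_a| = 1.439 km/s.
Δv = Δv₁ + Δv₂ = 2.497 + 1.439 = 3.936 km/s.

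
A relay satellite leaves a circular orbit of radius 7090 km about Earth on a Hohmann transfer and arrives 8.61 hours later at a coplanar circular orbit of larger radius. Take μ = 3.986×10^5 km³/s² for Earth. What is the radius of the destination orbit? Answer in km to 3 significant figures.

Transfer time t = 8.61 hours = 30996 s, and t = π√(a_t³/μ).
So a_t = (μ t²/π²)^(1/3) = (3.986×10^5 × (30996)² / π²)^(1/3) = 33854 km.
Since a_t = (r₁ + r₂)/2, r₂ = 2a_t − r₁ = 2×33854 − 7090 = 60618 km.

r₂ = 60600 km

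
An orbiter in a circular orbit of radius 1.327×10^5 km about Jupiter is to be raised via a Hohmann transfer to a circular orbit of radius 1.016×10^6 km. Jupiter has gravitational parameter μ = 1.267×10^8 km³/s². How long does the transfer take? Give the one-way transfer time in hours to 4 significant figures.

t = 33.75 hours

Semi-major axis of the transfer orbit: a_t = (1.327×10^5 + 1.016×10^6)/2 = 5.7435×10^5 km.
By Kepler's third law the transfer-orbit period is T = 2π√(a_t³/μ), so t = T/2 = 1.215×10^5 s.
Converting: 1.215×10^5 s ÷ 3600 s/hour = 33.75 hours.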